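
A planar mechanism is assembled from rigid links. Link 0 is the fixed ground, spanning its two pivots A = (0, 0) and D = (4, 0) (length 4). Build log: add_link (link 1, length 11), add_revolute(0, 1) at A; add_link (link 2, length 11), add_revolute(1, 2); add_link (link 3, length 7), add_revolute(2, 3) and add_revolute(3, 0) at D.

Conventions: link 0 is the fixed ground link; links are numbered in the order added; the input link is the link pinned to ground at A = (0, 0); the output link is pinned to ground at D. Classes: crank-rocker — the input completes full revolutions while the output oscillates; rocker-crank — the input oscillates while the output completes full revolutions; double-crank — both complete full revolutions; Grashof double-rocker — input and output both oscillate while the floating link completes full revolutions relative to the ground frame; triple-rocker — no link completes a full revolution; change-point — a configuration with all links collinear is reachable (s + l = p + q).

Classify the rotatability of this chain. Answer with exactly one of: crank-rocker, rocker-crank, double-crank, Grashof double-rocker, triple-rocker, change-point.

lengths: ground=4, input=11, coupler=11, output=7
sorted: s=4 (shortest), l=11 (longest), p+q=18
s + l = 15 vs p + q = 18
s + l < p + q (Grashof) with shortest = ground link → double-crank

double-crank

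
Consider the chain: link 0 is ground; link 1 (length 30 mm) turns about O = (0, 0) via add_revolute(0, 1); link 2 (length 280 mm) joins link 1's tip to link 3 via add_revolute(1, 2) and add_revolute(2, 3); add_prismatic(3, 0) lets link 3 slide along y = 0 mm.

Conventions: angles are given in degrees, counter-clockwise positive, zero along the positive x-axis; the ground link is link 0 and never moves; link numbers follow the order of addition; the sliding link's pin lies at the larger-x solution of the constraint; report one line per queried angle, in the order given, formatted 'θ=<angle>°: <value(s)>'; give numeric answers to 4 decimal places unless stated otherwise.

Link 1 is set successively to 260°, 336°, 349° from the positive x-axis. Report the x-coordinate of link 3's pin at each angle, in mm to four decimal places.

geometry: r = 30 mm, L = 280 mm, e = 0 mm
θ=260°: crank pin P = (r cos θ, r sin θ) = (-5.209445, -29.544233)
θ=260°: h = r sin θ − e = -29.544233 − 0 = -29.544233
θ=260°: x = r cos θ + √(L² − h²) = -5.209445 + 278.436956 = 273.227510
θ=336°: crank pin P = (r cos θ, r sin θ) = (27.406364, -12.202099)
θ=336°: h = r sin θ − e = -12.202099 − 0 = -12.202099
θ=336°: x = r cos θ + √(L² − h²) = 27.406364 + 279.733996 = 307.140360
θ=349°: crank pin P = (r cos θ, r sin θ) = (29.448816, -5.724270)
θ=349°: h = r sin θ − e = -5.724270 − 0 = -5.724270
θ=349°: x = r cos θ + √(L² − h²) = 29.448816 + 279.941481 = 309.390296

θ=260°: 273.2275
θ=336°: 307.1404
θ=349°: 309.3903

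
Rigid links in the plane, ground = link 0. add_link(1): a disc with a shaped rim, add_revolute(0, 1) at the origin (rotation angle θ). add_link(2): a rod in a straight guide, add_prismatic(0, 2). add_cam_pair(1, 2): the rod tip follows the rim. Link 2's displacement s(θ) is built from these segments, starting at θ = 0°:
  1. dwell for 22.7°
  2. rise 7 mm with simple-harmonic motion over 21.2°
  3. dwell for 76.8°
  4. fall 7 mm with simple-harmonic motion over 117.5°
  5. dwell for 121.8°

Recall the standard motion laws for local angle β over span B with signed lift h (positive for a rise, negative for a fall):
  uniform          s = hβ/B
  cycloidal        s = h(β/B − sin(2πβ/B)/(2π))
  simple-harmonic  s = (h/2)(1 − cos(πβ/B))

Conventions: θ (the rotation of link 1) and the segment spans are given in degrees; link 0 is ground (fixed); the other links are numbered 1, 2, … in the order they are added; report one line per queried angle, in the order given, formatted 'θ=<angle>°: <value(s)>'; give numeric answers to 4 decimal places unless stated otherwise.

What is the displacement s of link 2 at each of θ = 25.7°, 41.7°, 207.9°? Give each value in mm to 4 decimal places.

segment 1 (0° to 22.7°, dwell): s unchanged at 0.0000
θ = 25.7° falls in segment 2 (22.7° to 43.9°, simple-harmonic, h = 7): β = 25.7 − 22.7 = 3°, B = 21.2°; Δs = 7/2·(1 − cos(π·0.1415)) = 0.3402; s = 0.0000 + 0.3402 = 0.3402
θ = 41.7° falls in segment 2 (22.7° to 43.9°, simple-harmonic, h = 7): β = 41.7 − 22.7 = 19°, B = 21.2°; Δs = 7/2·(1 − cos(π·0.8962)) = 6.8156; s = 0.0000 + 6.8156 = 6.8156
segment 2 (22.7° to 43.9°, simple-harmonic, h = 7) is passed completely: s = 0.0000 + (7) = 7.0000
segment 3 (43.9° to 120.7°, dwell): s unchanged at 7.0000
θ = 207.9° falls in segment 4 (120.7° to 238.2°, simple-harmonic, h = -7): β = 207.9 − 120.7 = 87.2°, B = 117.5°; Δs = -7/2·(1 − cos(π·0.7421)) = -5.9129; s = 7.0000 − 5.9129 = 1.0871

θ=25.7°: 0.3402
θ=41.7°: 6.8156
θ=207.9°: 1.0871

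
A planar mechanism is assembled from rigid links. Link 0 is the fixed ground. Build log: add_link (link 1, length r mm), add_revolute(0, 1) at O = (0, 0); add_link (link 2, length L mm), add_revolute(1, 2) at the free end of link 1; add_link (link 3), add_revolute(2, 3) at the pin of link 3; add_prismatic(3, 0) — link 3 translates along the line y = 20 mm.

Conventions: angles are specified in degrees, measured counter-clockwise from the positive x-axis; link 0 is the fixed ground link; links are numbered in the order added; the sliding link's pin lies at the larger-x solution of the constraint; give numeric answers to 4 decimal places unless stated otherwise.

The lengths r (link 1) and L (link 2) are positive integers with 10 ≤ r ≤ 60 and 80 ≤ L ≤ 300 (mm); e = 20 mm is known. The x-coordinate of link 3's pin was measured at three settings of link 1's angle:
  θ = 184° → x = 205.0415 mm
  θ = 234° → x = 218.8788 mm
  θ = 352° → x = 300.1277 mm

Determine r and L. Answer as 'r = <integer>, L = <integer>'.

constraint per measurement: (x − r cos θ)² + (r sin θ − e)² = L²
subtracting the θ₁ and θ₂ equations cancels the r² and L² terms:
r = (x₁² − x₂²) / (2[(x₁cos θ₁ + e sin θ₁) − (x₂cos θ₂ + e sin θ₂)]) = 48.0001 → r = 48
L² = (x₁ − r cos θ₁)² + (r sin θ₁ − e)² = 64515.9840 → L = 254.0000 → L = 254
check at θ₃=352°: x = 300.1277 (printed 300.1277) ✓

r = 48, L = 254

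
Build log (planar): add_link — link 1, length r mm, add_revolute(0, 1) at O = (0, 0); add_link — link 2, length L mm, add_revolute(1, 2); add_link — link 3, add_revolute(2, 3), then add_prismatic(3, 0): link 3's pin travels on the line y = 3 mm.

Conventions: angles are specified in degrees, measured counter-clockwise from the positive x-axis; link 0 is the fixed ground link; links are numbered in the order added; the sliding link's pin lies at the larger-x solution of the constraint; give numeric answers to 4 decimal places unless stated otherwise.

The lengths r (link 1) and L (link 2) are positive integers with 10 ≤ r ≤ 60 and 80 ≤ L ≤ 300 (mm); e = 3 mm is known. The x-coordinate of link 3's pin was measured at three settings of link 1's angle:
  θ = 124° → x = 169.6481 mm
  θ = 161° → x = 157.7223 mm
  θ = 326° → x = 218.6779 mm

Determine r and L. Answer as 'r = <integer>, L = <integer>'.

constraint per measurement: (x − r cos θ)² + (r sin θ − e)² = L²
subtracting the θ₁ and θ₂ equations cancels the r² and L² terms:
r = (x₁² − x₂²) / (2[(x₁cos θ₁ + e sin θ₁) − (x₂cos θ₂ + e sin θ₂)]) = 34.9999 → r = 35
L² = (x₁ − r cos θ₁)² + (r sin θ₁ − e)² = 36481.0009 → L = 191.0000 → L = 191
check at θ₃=326°: x = 218.6779 (printed 218.6779) ✓

r = 35, L = 191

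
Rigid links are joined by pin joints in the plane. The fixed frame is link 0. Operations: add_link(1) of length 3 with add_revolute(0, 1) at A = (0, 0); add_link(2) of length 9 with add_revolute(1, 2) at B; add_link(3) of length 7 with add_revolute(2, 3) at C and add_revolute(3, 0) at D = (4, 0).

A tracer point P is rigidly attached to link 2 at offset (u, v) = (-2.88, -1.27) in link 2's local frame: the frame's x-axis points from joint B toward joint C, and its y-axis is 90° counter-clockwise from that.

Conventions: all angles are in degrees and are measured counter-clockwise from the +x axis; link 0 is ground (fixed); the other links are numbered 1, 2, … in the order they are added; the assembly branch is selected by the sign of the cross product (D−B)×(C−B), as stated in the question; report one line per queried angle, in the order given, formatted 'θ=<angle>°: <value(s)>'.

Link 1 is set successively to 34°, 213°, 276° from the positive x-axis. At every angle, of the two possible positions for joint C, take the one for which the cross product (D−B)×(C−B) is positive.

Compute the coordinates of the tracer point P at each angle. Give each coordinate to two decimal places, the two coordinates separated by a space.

A=(0,0), D=(4.00,0)
θ=34°: B = A + 3.00·(cos34°, sin34°) = (2.4871, 1.6776)
θ=34°: |BD| = 2.2590
θ=34°: circle(B,9.00) ∩ circle(D,7.00): a=8.2123, h=3.6822
θ=34°:   candidates: C₊=(10.7215,-1.9550) cross=8.318; C₋=(5.2525,-6.8870) cross=-8.318
θ=34°:   branch + wants cross > 0 → take C=(10.7215,-1.9550) (cross=8.318)
θ=34°: ex = (C−B)/|BC| = (0.9149,-0.4036); ey = (0.4036,0.9149)
θ=34°: P = B + -2.88·ex + -1.27·ey = (-0.6605,1.6780)
θ=213°: B = A + 3.00·(cos213°, sin213°) = (-2.5160, -1.6339)
θ=213°: |BD| = 6.7177
θ=213°: circle(B,9.00) ∩ circle(D,7.00): a=5.7406, h=6.9315
θ=213°:   candidates: C₊=(1.3663,6.4857) cross=46.564; C₋=(4.7381,-6.9610) cross=-46.564
θ=213°:   branch + wants cross > 0 → take C=(1.3663,6.4857) (cross=46.564)
θ=213°: ex = (C−B)/|BC| = (0.4314,0.9022); ey = (-0.9022,0.4314)
θ=213°: P = B + -2.88·ex + -1.27·ey = (-2.6126,-4.7800)
θ=276°: B = A + 3.00·(cos276°, sin276°) = (0.3136, -2.9836)
θ=276°: |BD| = 4.7425
θ=276°: circle(B,9.00) ∩ circle(D,7.00): a=5.7450, h=6.9278
θ=276°:   candidates: C₊=(0.4209,6.0158) cross=32.855; C₋=(9.1376,-4.7544) cross=-32.855
θ=276°:   branch + wants cross > 0 → take C=(0.4209,6.0158) (cross=32.855)
θ=276°: ex = (C−B)/|BC| = (0.0119,0.9999); ey = (-0.9999,0.0119)
θ=276°: P = B + -2.88·ex + -1.27·ey = (1.5492,-5.8785)

θ=34°: -0.66 1.68
θ=213°: -2.61 -4.78
θ=276°: 1.55 -5.88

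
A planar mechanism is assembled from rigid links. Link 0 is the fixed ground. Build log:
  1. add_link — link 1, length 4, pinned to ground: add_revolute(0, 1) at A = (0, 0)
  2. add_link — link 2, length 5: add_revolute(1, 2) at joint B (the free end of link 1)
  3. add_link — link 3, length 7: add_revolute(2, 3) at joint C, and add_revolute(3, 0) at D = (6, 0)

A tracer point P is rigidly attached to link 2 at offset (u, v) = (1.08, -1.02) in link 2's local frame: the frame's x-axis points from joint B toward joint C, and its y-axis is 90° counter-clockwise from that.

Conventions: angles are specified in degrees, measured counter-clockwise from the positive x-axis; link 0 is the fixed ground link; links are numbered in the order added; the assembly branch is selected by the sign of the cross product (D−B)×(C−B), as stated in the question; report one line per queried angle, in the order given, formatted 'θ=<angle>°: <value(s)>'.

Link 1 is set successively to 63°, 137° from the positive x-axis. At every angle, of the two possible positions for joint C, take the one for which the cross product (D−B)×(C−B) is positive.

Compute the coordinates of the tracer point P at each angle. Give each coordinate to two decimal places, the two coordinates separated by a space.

A=(0,0), D=(6.00,0)
θ=63°: B = A + 4.00·(cos63°, sin63°) = (1.8160, 3.5640)
θ=63°: |BD| = 5.4962
θ=63°: circle(B,5.00) ∩ circle(D,7.00): a=0.5648, h=4.9680
θ=63°:   candidates: C₊=(5.4674,6.9797) cross=27.305; C₋=(-0.9756,-0.5841) cross=-27.305
θ=63°:   branch + wants cross > 0 → take C=(5.4674,6.9797) (cross=27.305)
θ=63°: ex = (C−B)/|BC| = (0.7303,0.6831); ey = (-0.6831,0.7303)
θ=63°: P = B + 1.08·ex + -1.02·ey = (3.3015,3.5569)
θ=137°: B = A + 4.00·(cos137°, sin137°) = (-2.9254, 2.7280)
θ=137°: |BD| = 9.3330
θ=137°: circle(B,5.00) ∩ circle(D,7.00): a=3.3807, h=3.6838
θ=137°:   candidates: C₊=(1.3844,5.2628) cross=34.381; C₋=(-0.7691,-1.7831) cross=-34.381
θ=137°:   branch + wants cross > 0 → take C=(1.3844,5.2628) (cross=34.381)
θ=137°: ex = (C−B)/|BC| = (0.8620,0.5070); ey = (-0.5070,0.8620)
θ=137°: P = B + 1.08·ex + -1.02·ey = (-1.4774,2.3963)

θ=63°: 3.30 3.56
θ=137°: -1.48 2.40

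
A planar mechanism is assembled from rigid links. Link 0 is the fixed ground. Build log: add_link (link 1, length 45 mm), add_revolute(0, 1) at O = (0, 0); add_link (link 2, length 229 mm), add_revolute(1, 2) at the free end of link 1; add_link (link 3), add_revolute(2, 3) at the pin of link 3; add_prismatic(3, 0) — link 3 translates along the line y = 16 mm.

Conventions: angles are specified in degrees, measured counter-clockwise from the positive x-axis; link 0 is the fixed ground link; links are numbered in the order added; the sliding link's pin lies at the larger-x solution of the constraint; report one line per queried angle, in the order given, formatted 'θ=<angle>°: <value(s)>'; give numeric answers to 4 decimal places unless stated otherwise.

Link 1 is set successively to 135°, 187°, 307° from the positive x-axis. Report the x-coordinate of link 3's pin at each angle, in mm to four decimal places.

geometry: r = 45 mm, L = 229 mm, e = 16 mm
θ=135°: crank pin P = (r cos θ, r sin θ) = (-31.819805, 31.819805)
θ=135°: h = r sin θ − e = 31.819805 − 16 = 15.819805
θ=135°: x = r cos θ + √(L² − h²) = -31.819805 + 228.452914 = 196.633109
θ=187°: crank pin P = (r cos θ, r sin θ) = (-44.664577, -5.484120)
θ=187°: h = r sin θ − e = -5.484120 − 16 = -21.484120
θ=187°: x = r cos θ + √(L² − h²) = -44.664577 + 227.989983 = 183.325407
θ=307°: crank pin P = (r cos θ, r sin θ) = (27.081676, -35.938598)
θ=307°: h = r sin θ − e = -35.938598 − 16 = -51.938598
θ=307°: x = r cos θ + √(L² − h²) = 27.081676 + 223.032244 = 250.113920

θ=135°: 196.6331
θ=187°: 183.3254
θ=307°: 250.1139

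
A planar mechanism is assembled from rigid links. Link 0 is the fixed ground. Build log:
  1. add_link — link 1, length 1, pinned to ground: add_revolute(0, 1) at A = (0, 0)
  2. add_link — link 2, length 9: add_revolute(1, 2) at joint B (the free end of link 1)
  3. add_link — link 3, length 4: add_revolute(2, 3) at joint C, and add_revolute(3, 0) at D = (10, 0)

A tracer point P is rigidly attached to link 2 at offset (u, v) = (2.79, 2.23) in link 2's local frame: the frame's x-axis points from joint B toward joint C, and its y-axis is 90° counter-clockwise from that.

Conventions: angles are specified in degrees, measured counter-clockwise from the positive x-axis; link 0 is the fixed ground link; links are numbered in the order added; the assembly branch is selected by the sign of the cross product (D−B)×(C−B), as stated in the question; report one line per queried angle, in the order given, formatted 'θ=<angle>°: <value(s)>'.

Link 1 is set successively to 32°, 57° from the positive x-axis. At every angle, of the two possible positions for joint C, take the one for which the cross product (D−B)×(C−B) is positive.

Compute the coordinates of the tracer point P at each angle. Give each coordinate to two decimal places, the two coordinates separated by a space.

A=(0,0), D=(10.00,0)
θ=32°: B = A + 1.00·(cos32°, sin32°) = (0.8480, 0.5299)
θ=32°: |BD| = 9.1673
θ=32°: circle(B,9.00) ∩ circle(D,4.00): a=8.1289, h=3.8629
θ=32°:   candidates: C₊=(9.1866,3.9164) cross=35.412; C₋=(8.7400,-3.7964) cross=-35.412
θ=32°:   branch + wants cross > 0 → take C=(9.1866,3.9164) (cross=35.412)
θ=32°: ex = (C−B)/|BC| = (0.9265,0.3763); ey = (-0.3763,0.9265)
θ=32°: P = B + 2.79·ex + 2.23·ey = (2.5939,3.6458)
θ=57°: B = A + 1.00·(cos57°, sin57°) = (0.5446, 0.8387)
θ=57°: |BD| = 9.4925
θ=57°: circle(B,9.00) ∩ circle(D,4.00): a=8.1700, h=3.7751
θ=57°:   candidates: C₊=(9.0162,3.8771) cross=35.835; C₋=(8.3492,-3.6435) cross=-35.835
θ=57°:   branch + wants cross > 0 → take C=(9.0162,3.8771) (cross=35.835)
θ=57°: ex = (C−B)/|BC| = (0.9413,0.3376); ey = (-0.3376,0.9413)
θ=57°: P = B + 2.79·ex + 2.23·ey = (2.4180,3.8797)

θ=32°: 2.59 3.65
θ=57°: 2.42 3.88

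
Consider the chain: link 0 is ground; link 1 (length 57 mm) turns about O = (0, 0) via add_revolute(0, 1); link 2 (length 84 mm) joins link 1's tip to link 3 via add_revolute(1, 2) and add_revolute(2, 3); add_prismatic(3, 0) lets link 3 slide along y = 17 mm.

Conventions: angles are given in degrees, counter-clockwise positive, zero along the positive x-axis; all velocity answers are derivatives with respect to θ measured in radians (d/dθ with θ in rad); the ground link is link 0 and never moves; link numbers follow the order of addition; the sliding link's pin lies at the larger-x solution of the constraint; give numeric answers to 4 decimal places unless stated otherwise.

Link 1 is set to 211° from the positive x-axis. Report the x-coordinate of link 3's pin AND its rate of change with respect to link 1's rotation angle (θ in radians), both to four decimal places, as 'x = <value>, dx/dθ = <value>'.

geometry: r = 57 mm, L = 84 mm, e = 17 mm
crank pin P = (r cos θ, r sin θ) = (-48.858536, -29.357170)
h = r sin θ − e = -29.357170 − 17 = -46.357170
x = r cos θ + √(L² − h²) = -48.858536 + 70.050073 = 21.191537
dx/dθ = −r sin θ − h·r cos θ/√(L² − h²) (θ in radians; h = -46.357170) = -2.976036

x = 21.1915, dx/dθ = -2.9760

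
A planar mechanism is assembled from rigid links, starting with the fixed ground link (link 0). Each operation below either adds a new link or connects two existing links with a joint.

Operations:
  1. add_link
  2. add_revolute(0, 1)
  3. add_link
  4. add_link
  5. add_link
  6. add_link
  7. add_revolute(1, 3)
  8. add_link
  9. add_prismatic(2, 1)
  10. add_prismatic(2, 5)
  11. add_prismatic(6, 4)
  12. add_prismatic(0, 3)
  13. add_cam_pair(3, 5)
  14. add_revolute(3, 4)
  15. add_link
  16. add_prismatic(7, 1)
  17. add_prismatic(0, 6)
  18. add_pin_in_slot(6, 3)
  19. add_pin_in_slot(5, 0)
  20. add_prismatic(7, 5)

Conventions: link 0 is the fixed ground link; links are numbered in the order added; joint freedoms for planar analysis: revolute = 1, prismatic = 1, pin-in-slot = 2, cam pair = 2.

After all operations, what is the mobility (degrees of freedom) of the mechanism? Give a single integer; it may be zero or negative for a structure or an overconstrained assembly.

ground; <1,0,0>
#1 <2,0,0>
R:0↔1 J1 <2,1,0>
#2 <3,1,0>
#3 <4,1,0>
#4 <5,1,0>
#5 <6,1,0>
R:1↔3 J1 <6,2,0>
#6 <7,2,0>
P:2↔1 J1 <7,3,0>
P:2↔5 J1 <7,4,0>
P:6↔4 J1 <7,5,0>
P:0↔3 J1 <7,6,0>
C:3↔5 J2 <7,6,1>
R:3↔4 J1 <7,7,1>
#7 <8,7,1>
P:7↔1 J1 <8,8,1>
P:0↔6 J1 <8,9,1>
PS:6↔3 J2 <8,9,2>
PS:5↔0 J2 <8,9,3>
P:7↔5 J1 <8,10,3>
3×7 − 2×10 − 1×3 = -2

M = -2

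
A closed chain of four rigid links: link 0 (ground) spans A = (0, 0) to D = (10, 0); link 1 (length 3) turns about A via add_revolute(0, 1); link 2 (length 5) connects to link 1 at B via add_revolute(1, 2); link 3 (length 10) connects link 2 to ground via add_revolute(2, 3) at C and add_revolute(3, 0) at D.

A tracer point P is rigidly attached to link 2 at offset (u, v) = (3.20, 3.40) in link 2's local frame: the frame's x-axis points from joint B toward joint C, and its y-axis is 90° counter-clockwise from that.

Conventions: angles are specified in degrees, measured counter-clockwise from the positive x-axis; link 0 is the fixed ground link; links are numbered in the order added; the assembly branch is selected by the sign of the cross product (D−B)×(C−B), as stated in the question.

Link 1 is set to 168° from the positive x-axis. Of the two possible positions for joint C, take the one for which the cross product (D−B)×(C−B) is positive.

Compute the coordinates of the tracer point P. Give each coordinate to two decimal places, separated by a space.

A=(0,0), D=(10.00,0)
B = A + 3.00·(cos168°, sin168°) = (-2.9344, 0.6237)
|BD| = 12.9495
circle(B,5.00) ∩ circle(D,10.00): a=3.5789, h=3.4917
  candidates: C₊=(0.8085,3.9390) cross=45.215; C₋=(0.4721,-3.0363) cross=-45.215
  branch + wants cross > 0 → take C=(0.8085,3.9390) (cross=45.215)
ex = (C−B)/|BC| = (0.7486,0.6630); ey = (-0.6630,0.7486)
P = B + 3.20·ex + 3.40·ey = (-2.7933,5.2906)

-2.79 5.29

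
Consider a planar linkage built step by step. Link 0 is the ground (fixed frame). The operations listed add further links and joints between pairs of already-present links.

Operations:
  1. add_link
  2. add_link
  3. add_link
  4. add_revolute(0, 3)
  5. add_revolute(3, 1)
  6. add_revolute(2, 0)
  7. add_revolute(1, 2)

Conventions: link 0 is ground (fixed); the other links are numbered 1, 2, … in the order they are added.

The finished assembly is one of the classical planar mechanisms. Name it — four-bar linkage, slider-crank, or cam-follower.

links: 4 (incl. ground); joints: 4 revolute, 0 prismatic, 0 higher (cam) pair, forming one closed loop
4 links in a single 4R loop → four-bar linkage

four-bar linkage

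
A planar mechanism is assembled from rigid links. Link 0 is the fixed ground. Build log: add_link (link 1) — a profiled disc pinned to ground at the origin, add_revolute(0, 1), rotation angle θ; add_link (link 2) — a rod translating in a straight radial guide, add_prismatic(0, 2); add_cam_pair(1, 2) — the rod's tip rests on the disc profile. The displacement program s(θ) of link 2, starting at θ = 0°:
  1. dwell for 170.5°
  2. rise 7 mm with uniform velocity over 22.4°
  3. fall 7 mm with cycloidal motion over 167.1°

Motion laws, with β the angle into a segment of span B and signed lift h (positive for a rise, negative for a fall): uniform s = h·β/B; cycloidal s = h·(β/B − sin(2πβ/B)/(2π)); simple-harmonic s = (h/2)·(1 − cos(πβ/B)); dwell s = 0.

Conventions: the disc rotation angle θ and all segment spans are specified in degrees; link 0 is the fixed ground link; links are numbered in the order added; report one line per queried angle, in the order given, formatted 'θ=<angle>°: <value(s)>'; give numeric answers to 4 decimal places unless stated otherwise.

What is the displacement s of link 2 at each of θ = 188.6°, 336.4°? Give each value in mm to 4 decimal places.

seg 1 [0°–170.5°] dwell: s stays 0.0000
seg 2 [170.5°–192.9°] uniform, h=7: θ=188.6° here. β=18.1, B=22.4. 7·18.1/22.4 = 5.6562 → s = 5.6562
seg 2 [170.5°–192.9°] uniform, h=7: full span → s += 7 → s = 7.0000
seg 3 [192.9°–360°] cycloidal, h=-7: θ=336.4° here. β=143.5, B=167.1. -7·(0.8588 − sin(2π·0.8588)/(2π)) = -6.8753 → s = 0.1247

θ=188.6°: 5.6562
θ=336.4°: 0.1247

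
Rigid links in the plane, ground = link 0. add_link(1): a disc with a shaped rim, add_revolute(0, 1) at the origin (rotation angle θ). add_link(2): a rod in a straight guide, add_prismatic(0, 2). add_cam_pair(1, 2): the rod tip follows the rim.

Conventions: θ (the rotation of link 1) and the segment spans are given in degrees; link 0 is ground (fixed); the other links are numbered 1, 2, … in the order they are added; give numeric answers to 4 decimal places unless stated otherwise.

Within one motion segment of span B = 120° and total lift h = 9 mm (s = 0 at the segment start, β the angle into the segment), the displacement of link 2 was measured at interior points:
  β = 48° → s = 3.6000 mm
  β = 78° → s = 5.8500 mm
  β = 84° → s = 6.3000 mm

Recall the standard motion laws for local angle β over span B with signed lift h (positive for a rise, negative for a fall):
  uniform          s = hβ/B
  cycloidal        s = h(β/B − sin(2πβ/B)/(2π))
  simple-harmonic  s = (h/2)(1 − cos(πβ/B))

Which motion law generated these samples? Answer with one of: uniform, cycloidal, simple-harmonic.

candidates at β/B = r: uniform s = h·r (linear in β); cycloidal s = h·(r − sin(2πr)/(2π)); simple-harmonic s = (h/2)(1 − cos(πr))
β=48°: printed 3.6000 | uniform 3.6000, cycloidal 2.7581, simple-harmonic 3.1094
β=78°: printed 5.8500 | uniform 5.8500, cycloidal 7.0088, simple-harmonic 6.5430
β=84°: printed 6.3000 | uniform 6.3000, cycloidal 7.6623, simple-harmonic 7.1450
only one law matches every sample → uniform

uniform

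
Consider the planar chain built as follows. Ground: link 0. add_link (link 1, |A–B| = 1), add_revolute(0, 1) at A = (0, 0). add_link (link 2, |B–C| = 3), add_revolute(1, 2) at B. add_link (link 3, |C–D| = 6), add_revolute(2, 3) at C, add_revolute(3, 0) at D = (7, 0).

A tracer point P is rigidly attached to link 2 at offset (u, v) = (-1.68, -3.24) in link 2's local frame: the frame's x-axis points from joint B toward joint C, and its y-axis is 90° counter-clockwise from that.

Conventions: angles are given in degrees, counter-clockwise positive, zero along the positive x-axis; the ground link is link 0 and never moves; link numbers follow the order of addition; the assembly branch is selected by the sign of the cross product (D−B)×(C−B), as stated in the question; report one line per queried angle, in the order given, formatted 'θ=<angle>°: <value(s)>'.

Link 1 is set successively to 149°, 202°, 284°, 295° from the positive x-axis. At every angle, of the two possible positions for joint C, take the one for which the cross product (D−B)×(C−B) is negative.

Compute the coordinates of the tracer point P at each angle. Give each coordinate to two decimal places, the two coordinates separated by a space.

A=(0,0), D=(7.00,0)
θ=149°: B = A + 1.00·(cos149°, sin149°) = (-0.8572, 0.5150)
θ=149°: |BD| = 7.8740
θ=149°: circle(B,3.00) ∩ circle(D,6.00): a=2.2225, h=2.0150
θ=149°:   candidates: C₊=(1.4924,2.3804) cross=15.867; C₋=(1.2288,-1.6411) cross=-15.867
θ=149°:   branch - wants cross < 0 → take C=(1.2288,-1.6411) (cross=-15.867)
θ=149°: ex = (C−B)/|BC| = (0.6953,-0.7187); ey = (0.7187,0.6953)
θ=149°: P = B + -1.68·ex + -3.24·ey = (-4.3539,-0.5304)
θ=202°: B = A + 1.00·(cos202°, sin202°) = (-0.9272, -0.3746)
θ=202°: |BD| = 7.9360
θ=202°: circle(B,3.00) ∩ circle(D,6.00): a=2.2669, h=1.9650
θ=202°:   candidates: C₊=(1.2444,1.6952) cross=15.594; C₋=(1.4300,-2.2304) cross=-15.594
θ=202°:   branch - wants cross < 0 → take C=(1.4300,-2.2304) (cross=-15.594)
θ=202°: ex = (C−B)/|BC| = (0.7857,-0.6186); ey = (0.6186,0.7857)
θ=202°: P = B + -1.68·ex + -3.24·ey = (-4.2514,-1.8811)
θ=284°: B = A + 1.00·(cos284°, sin284°) = (0.2419, -0.9703)
θ=284°: |BD| = 6.8274
θ=284°: circle(B,3.00) ∩ circle(D,6.00): a=1.4364, h=2.6338
θ=284°:   candidates: C₊=(1.2894,1.8409) cross=17.982; C₋=(2.0380,-3.3732) cross=-17.982
θ=284°:   branch - wants cross < 0 → take C=(2.0380,-3.3732) (cross=-17.982)
θ=284°: ex = (C−B)/|BC| = (0.5987,-0.8010); ey = (0.8010,0.5987)
θ=284°: P = B + -1.68·ex + -3.24·ey = (-3.3591,-1.5644)
θ=295°: B = A + 1.00·(cos295°, sin295°) = (0.4226, -0.9063)
θ=295°: |BD| = 6.6395
θ=295°: circle(B,3.00) ∩ circle(D,6.00): a=1.2865, h=2.7102
θ=295°:   candidates: C₊=(1.3271,1.9541) cross=17.994; C₋=(2.0670,-3.4155) cross=-17.994
θ=295°:   branch - wants cross < 0 → take C=(2.0670,-3.4155) (cross=-17.994)
θ=295°: ex = (C−B)/|BC| = (0.5481,-0.8364); ey = (0.8364,0.5481)
θ=295°: P = B + -1.68·ex + -3.24·ey = (-3.2082,-1.2771)

θ=149°: -4.35 -0.53
θ=202°: -4.25 -1.88
θ=284°: -3.36 -1.56
θ=295°: -3.21 -1.28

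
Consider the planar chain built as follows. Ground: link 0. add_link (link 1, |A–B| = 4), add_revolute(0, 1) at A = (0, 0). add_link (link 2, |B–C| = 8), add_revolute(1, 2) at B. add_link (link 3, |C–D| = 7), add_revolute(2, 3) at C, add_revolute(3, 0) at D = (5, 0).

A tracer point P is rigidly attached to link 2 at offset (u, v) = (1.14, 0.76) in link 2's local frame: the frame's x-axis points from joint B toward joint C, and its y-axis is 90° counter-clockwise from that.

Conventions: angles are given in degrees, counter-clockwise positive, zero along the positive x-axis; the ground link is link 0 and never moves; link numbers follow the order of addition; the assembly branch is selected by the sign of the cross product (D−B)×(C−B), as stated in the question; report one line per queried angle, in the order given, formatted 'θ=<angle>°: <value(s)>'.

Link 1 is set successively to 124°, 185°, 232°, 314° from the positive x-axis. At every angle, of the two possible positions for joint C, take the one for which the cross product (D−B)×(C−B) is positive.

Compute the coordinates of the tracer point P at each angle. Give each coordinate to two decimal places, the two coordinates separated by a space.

A=(0,0), D=(5.00,0)
θ=124°: B = A + 4.00·(cos124°, sin124°) = (-2.2368, 3.3162)
θ=124°: |BD| = 7.9604
θ=124°: circle(B,8.00) ∩ circle(D,7.00): a=4.9224, h=6.3064
θ=124°:   candidates: C₊=(4.8653,6.9987) cross=50.201; C₋=(-0.3890,-4.4675) cross=-50.201
θ=124°:   branch + wants cross > 0 → take C=(4.8653,6.9987) (cross=50.201)
θ=124°: ex = (C−B)/|BC| = (0.8878,0.4603); ey = (-0.4603,0.8878)
θ=124°: P = B + 1.14·ex + 0.76·ey = (-1.5746,4.5156)
θ=185°: B = A + 4.00·(cos185°, sin185°) = (-3.9848, -0.3486)
θ=185°: |BD| = 8.9915
θ=185°: circle(B,8.00) ∩ circle(D,7.00): a=5.3299, h=5.9659
θ=185°:   candidates: C₊=(1.1098,5.8195) cross=53.643; C₋=(1.5724,-6.1034) cross=-53.643
θ=185°:   branch + wants cross > 0 → take C=(1.1098,5.8195) (cross=53.643)
θ=185°: ex = (C−B)/|BC| = (0.6368,0.7710); ey = (-0.7710,0.6368)
θ=185°: P = B + 1.14·ex + 0.76·ey = (-3.8448,1.0143)
θ=232°: B = A + 4.00·(cos232°, sin232°) = (-2.4626, -3.1520)
θ=232°: |BD| = 8.1010
θ=232°: circle(B,8.00) ∩ circle(D,7.00): a=4.9763, h=6.2639
θ=232°:   candidates: C₊=(-0.3157,4.5545) cross=50.744; C₋=(4.5588,-6.9861) cross=-50.744
θ=232°:   branch + wants cross > 0 → take C=(-0.3157,4.5545) (cross=50.744)
θ=232°: ex = (C−B)/|BC| = (0.2684,0.9633); ey = (-0.9633,0.2684)
θ=232°: P = B + 1.14·ex + 0.76·ey = (-2.8888,-1.8499)
θ=314°: B = A + 4.00·(cos314°, sin314°) = (2.7786, -2.8774)
θ=314°: |BD| = 3.6351
θ=314°: circle(B,8.00) ∩ circle(D,7.00): a=3.8808, h=6.9957
θ=314°:   candidates: C₊=(-0.3873,4.4695) cross=25.430; C₋=(10.6876,-4.0805) cross=-25.430
θ=314°:   branch + wants cross > 0 → take C=(-0.3873,4.4695) (cross=25.430)
θ=314°: ex = (C−B)/|BC| = (-0.3957,0.9184); ey = (-0.9184,-0.3957)
θ=314°: P = B + 1.14·ex + 0.76·ey = (1.6295,-2.1312)

θ=124°: -1.57 4.52
θ=185°: -3.84 1.01
θ=232°: -2.89 -1.85
θ=314°: 1.63 -2.13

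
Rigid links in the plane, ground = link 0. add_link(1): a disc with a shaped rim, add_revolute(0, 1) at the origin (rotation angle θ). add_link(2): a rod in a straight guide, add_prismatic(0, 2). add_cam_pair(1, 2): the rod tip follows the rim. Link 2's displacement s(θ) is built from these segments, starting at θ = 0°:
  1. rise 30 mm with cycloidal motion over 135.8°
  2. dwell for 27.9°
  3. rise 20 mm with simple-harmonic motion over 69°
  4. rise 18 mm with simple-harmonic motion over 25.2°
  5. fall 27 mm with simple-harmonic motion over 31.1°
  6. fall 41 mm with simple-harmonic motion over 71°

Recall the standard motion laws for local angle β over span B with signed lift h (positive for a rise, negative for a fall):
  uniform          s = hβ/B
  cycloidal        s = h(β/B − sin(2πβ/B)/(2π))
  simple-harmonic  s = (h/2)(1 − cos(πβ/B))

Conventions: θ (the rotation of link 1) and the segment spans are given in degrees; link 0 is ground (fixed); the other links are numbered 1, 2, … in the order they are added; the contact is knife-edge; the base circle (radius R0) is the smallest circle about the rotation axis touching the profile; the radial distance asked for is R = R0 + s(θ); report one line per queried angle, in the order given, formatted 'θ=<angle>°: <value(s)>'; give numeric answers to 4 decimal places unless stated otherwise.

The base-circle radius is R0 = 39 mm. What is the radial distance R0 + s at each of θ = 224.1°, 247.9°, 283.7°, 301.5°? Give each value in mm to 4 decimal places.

segment 1 (0° to 135.8°, cycloidal, h = 30) is passed completely: s = 0.0000 + (30) = 30.0000
segment 2 (135.8° to 163.7°, dwell): s unchanged at 30.0000
θ = 224.1° falls in segment 3 (163.7° to 232.7°, simple-harmonic, h = 20): β = 224.1 − 163.7 = 60.4°, B = 69°; Δs = 20/2·(1 − cos(π·0.8754)) = 19.2431; s = 30.0000 + 19.2431 = 49.2431
segment 3 (163.7° to 232.7°, simple-harmonic, h = 20) is passed completely: s = 30.0000 + (20) = 50.0000
θ = 247.9° falls in segment 4 (232.7° to 257.9°, simple-harmonic, h = 18): β = 247.9 − 232.7 = 15.2°, B = 25.2°; Δs = 18/2·(1 − cos(π·0.6032)) = 11.8664; s = 50.0000 + 11.8664 = 61.8664
segment 4 (232.7° to 257.9°, simple-harmonic, h = 18) is passed completely: s = 50.0000 + (18) = 68.0000
θ = 283.7° falls in segment 5 (257.9° to 289°, simple-harmonic, h = -27): β = 283.7 − 257.9 = 25.8°, B = 31.1°; Δs = -27/2·(1 − cos(π·0.8296)) = -25.1110; s = 68.0000 − 25.1110 = 42.8890
segment 5 (257.9° to 289°, simple-harmonic, h = -27) is passed completely: s = 68.0000 + (-27) = 41.0000
θ = 301.5° falls in segment 6 (289° to 360°, simple-harmonic, h = -41): β = 301.5 − 289 = 12.5°, B = 71°; Δs = -41/2·(1 − cos(π·0.1761)) = -3.0565; s = 41.0000 − 3.0565 = 37.9435
θ=224.1°: R = R0 + s = 39 + 49.2431 = 88.2431
θ=247.9°: R = R0 + s = 39 + 61.8664 = 100.8664
θ=283.7°: R = R0 + s = 39 + 42.8890 = 81.8890
θ=301.5°: R = R0 + s = 39 + 37.9435 = 76.9435

θ=224.1°: 88.2431
θ=247.9°: 100.8664
θ=283.7°: 81.8890
θ=301.5°: 76.9435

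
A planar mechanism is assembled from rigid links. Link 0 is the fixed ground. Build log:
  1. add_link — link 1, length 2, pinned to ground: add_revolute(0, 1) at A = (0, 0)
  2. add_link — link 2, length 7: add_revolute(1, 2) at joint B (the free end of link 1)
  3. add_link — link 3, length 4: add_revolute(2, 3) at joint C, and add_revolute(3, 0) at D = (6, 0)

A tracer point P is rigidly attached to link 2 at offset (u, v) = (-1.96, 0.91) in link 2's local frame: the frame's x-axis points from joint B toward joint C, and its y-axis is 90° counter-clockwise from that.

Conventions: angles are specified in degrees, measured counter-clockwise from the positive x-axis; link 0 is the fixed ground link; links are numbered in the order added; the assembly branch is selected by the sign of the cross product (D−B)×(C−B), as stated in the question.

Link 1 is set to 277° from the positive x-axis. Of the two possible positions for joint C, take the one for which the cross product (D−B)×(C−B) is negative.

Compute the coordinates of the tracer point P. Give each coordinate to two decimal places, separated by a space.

A=(0,0), D=(6.00,0)
B = A + 2.00·(cos277°, sin277°) = (0.2437, -1.9851)
|BD| = 6.0889
circle(B,7.00) ∩ circle(D,4.00): a=5.7543, h=3.9860
  candidates: C₊=(4.3842,3.6591) cross=24.270; C₋=(6.9831,-3.8773) cross=-24.270
  branch - wants cross < 0 → take C=(6.9831,-3.8773) (cross=-24.270)
ex = (C−B)/|BC| = (0.9628,-0.2703); ey = (0.2703,0.9628)
P = B + -1.96·ex + 0.91·ey = (-1.3973,-0.5792)

-1.40 -0.58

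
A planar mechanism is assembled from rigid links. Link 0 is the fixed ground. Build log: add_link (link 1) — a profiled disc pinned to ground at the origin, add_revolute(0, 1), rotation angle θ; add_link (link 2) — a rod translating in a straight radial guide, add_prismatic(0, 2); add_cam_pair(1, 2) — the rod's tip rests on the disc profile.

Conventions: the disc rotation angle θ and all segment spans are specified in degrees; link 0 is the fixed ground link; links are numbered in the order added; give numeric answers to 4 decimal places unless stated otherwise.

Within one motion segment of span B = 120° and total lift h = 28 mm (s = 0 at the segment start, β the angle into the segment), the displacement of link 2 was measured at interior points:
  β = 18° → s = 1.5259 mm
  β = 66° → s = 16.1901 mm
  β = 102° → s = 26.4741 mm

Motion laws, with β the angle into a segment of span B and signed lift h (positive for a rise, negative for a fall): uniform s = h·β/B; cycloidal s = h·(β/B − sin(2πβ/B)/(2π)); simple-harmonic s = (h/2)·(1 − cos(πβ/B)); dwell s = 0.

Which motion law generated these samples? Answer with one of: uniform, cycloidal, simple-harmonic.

candidates at β/B = r: uniform s = h·r (linear in β); cycloidal s = h·(r − sin(2πr)/(2π)); simple-harmonic s = (h/2)(1 − cos(πr))
β=18°: printed 1.5259 | uniform 4.2000, cycloidal 0.5947, simple-harmonic 1.5259
β=66°: printed 16.1901 | uniform 15.4000, cycloidal 16.7771, simple-harmonic 16.1901
β=102°: printed 26.4741 | uniform 23.8000, cycloidal 27.4053, simple-harmonic 26.4741
only one law matches every sample → simple-harmonic

simple-harmonic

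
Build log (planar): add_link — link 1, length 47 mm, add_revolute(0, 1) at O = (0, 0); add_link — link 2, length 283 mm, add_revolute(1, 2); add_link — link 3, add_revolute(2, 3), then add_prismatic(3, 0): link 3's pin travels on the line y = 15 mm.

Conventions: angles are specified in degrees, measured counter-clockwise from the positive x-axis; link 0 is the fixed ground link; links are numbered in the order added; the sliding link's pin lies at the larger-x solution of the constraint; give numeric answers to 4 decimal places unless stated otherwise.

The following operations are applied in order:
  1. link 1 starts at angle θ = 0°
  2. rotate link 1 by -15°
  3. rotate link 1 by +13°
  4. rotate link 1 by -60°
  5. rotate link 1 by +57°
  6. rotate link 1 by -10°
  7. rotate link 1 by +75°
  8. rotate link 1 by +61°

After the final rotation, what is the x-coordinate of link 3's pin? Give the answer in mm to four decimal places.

geometry: r = 47 mm, L = 283 mm, e = 15 mm; θ starts at 0°
rotate link 1 by -15°: θ ← 0° -15° = -15°
rotate link 1 by +13°: θ ← -15° +13° = -2°
rotate link 1 by -60°: θ ← -2° -60° = -62°
rotate link 1 by +57°: θ ← -62° +57° = -5°
rotate link 1 by -10°: θ ← -5° -10° = -15°
rotate link 1 by +75°: θ ← -15° +75° = 60°
rotate link 1 by +61°: θ ← 60° +61° = 121°
crank pin P = (r cos θ, r sin θ) = (-24.206790, 40.286863)
h = r sin θ − e = 40.286863 − 15 = 25.286863
x = r cos θ + √(L² − h²) = -24.206790 + 281.868009 = 257.661220

257.6612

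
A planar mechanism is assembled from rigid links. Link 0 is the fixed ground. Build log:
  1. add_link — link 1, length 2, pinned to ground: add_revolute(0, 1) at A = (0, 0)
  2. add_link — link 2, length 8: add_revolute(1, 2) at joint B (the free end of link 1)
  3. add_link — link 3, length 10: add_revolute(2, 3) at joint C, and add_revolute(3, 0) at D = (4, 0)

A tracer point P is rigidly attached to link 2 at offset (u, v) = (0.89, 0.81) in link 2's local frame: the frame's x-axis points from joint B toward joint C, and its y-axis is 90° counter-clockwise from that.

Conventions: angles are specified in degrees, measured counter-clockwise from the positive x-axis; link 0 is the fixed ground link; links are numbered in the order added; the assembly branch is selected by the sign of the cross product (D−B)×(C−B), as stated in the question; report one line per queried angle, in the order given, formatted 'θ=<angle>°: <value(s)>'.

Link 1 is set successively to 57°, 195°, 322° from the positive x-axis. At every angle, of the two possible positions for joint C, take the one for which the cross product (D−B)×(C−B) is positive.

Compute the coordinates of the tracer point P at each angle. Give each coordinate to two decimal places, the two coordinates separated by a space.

A=(0,0), D=(4.00,0)
θ=57°: B = A + 2.00·(cos57°, sin57°) = (1.0893, 1.6773)
θ=57°: |BD| = 3.3594
θ=57°: circle(B,8.00) ∩ circle(D,10.00): a=-3.6783, h=7.1042
θ=57°:   candidates: C₊=(1.4493,9.6692) cross=23.866; C₋=(-5.6448,-2.6414) cross=-23.866
θ=57°:   branch + wants cross > 0 → take C=(1.4493,9.6692) (cross=23.866)
θ=57°: ex = (C−B)/|BC| = (0.0450,0.9990); ey = (-0.9990,0.0450)
θ=57°: P = B + 0.89·ex + 0.81·ey = (0.3202,2.6029)
θ=195°: B = A + 2.00·(cos195°, sin195°) = (-1.9319, -0.5176)
θ=195°: |BD| = 5.9544
θ=195°: circle(B,8.00) ∩ circle(D,10.00): a=-0.0458, h=7.9999
θ=195°:   candidates: C₊=(-2.6729,7.4480) cross=47.634; C₋=(-1.2820,-8.4912) cross=-47.634
θ=195°:   branch + wants cross > 0 → take C=(-2.6729,7.4480) (cross=47.634)
θ=195°: ex = (C−B)/|BC| = (-0.0926,0.9957); ey = (-0.9957,-0.0926)
θ=195°: P = B + 0.89·ex + 0.81·ey = (-2.8208,0.2935)
θ=322°: B = A + 2.00·(cos322°, sin322°) = (1.5760, -1.2313)
θ=322°: |BD| = 2.7188
θ=322°: circle(B,8.00) ∩ circle(D,10.00): a=-5.2612, h=6.0266
θ=322°:   candidates: C₊=(-5.8441,1.7590) cross=16.385; C₋=(-0.3853,-8.9872) cross=-16.385
θ=322°:   branch + wants cross > 0 → take C=(-5.8441,1.7590) (cross=16.385)
θ=322°: ex = (C−B)/|BC| = (-0.9275,0.3738); ey = (-0.3738,-0.9275)
θ=322°: P = B + 0.89·ex + 0.81·ey = (0.4478,-1.6499)

θ=57°: 0.32 2.60
θ=195°: -2.82 0.29
θ=322°: 0.45 -1.65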